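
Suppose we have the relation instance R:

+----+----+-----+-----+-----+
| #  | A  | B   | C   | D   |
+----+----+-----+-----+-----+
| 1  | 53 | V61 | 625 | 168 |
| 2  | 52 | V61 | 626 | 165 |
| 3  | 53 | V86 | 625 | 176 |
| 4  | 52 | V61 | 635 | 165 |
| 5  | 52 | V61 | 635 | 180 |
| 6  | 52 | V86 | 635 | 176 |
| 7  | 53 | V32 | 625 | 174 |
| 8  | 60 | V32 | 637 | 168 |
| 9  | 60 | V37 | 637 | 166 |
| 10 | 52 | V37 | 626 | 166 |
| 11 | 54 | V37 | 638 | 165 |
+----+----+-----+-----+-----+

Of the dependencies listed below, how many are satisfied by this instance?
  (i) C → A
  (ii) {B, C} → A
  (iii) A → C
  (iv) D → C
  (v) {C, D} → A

3

(i) C → A: every LHS value maps to a single RHS value — holds.
(ii) {B, C} → A: every LHS value maps to a single RHS value — holds.
(iii) A → C: A=52: rows 2, 4, 5, 6, 10 → C takes values {626, 635} — violation — fails.
(iv) D → C: D=168: rows 1, 8 → C takes values {625, 637} — violation; D=165: rows 2, 4, 11 → C takes values {626, 635, 638} — violation; D=176: rows 3, 6 → C takes values {625, 635} — violation; D=166: rows 9, 10 → C takes values {637, 626} — violation — fails.
(v) {C, D} → A: every LHS value maps to a single RHS value — holds.
3 of the 5 dependencies hold.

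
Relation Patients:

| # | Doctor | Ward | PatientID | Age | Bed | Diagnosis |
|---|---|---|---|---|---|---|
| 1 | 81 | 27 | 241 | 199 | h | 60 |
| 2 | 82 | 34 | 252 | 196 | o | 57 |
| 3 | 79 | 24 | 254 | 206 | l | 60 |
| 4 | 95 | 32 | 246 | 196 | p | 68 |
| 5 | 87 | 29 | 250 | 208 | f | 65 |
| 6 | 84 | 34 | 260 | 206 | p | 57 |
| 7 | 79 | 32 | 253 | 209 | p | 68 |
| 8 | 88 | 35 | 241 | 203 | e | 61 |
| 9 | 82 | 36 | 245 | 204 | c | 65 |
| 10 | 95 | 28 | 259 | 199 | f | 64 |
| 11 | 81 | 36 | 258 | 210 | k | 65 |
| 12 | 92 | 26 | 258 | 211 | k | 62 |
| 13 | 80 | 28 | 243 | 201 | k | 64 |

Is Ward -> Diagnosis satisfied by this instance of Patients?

Yes

Ward=27: row 1 → Diagnosis = 60 ✓
Ward=34: rows 2, 6 → Diagnosis = 57, 57 ✓
Ward=24: row 3 → Diagnosis = 60 ✓
Ward=32: rows 4, 7 → Diagnosis = 68, 68 ✓
Ward=29: row 5 → Diagnosis = 65 ✓
Ward=35: row 8 → Diagnosis = 61 ✓
Ward=36: rows 9, 11 → Diagnosis = 65, 65 ✓
Ward=28: rows 10, 13 → Diagnosis = 64, 64 ✓
Ward=26: row 12 → Diagnosis = 62 ✓
Every Ward value is associated with a single Diagnosis value, so Ward -> Diagnosis holds.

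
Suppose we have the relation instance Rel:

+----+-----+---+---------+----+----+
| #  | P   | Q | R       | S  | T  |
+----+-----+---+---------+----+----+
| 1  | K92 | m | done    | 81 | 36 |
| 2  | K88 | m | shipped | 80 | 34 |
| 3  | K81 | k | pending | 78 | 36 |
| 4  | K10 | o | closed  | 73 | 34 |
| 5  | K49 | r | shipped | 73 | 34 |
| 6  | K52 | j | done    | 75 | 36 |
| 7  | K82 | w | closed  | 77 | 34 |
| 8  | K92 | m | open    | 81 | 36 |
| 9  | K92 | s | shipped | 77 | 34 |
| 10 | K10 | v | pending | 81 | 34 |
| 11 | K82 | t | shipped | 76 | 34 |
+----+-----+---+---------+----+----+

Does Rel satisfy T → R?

T=36: rows 1, 3, 6, 8 → R takes values {done, pending, open} — violation
T=34: rows 2, 4, 5, 7, 9, 10, 11 → R takes values {shipped, closed, pending} — violation
Two rows agree on T but differ on R, so T → R does not hold.

No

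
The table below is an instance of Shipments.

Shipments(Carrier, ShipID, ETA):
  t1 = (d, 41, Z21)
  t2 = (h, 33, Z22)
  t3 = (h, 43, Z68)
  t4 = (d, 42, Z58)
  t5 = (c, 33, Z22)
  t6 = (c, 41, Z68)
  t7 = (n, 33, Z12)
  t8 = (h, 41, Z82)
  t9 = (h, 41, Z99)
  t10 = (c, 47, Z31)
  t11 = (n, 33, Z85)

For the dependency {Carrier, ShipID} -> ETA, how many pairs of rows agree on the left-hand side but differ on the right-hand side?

2

(Carrier=n, ShipID=33): violating pairs (7,11) — 1 pair.
(Carrier=h, ShipID=41): violating pairs (8,9) — 1 pair.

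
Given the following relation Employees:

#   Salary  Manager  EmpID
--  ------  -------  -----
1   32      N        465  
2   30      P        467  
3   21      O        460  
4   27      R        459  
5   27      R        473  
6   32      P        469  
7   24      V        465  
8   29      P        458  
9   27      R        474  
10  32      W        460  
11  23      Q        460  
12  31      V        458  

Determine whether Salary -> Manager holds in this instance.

Salary=32: rows 1, 6, 10 → Manager takes values {N, P, W} — violation
Salary=30: row 2 → Manager = P ✓
Salary=21: row 3 → Manager = O ✓
Salary=27: rows 4, 5, 9 → Manager = R, R, R ✓
Salary=24: row 7 → Manager = V ✓
Salary=29: row 8 → Manager = P ✓
Salary=23: row 11 → Manager = Q ✓
Salary=31: row 12 → Manager = V ✓
Two rows agree on Salary but differ on Manager, so Salary -> Manager does not hold.

No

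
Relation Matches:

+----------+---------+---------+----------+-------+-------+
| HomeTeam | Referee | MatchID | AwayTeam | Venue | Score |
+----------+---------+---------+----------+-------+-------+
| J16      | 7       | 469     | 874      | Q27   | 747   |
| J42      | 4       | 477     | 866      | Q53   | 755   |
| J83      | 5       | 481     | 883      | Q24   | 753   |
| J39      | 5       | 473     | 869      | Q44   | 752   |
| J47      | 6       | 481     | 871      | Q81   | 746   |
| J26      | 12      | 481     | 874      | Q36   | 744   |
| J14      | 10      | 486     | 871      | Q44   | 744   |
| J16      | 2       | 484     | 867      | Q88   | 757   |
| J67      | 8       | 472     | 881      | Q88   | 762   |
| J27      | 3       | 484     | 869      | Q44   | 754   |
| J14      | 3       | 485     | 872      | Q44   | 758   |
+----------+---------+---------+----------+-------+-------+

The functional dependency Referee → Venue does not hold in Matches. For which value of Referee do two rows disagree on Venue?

Referee=7: 1 row → Venue = Q27 ✓
Referee=4: 1 row → Venue = Q53 ✓
Referee=5: 2 rows → Venue takes values {Q24, Q44} — violation
Referee=6: 1 row → Venue = Q81 ✓
Referee=12: 1 row → Venue = Q36 ✓
Referee=10: 1 row → Venue = Q44 ✓
Referee=2: 1 row → Venue = Q88 ✓
Referee=8: 1 row → Venue = Q88 ✓
Referee=3: 2 rows → Venue = Q44, Q44 ✓
The only Referee value with inconsistent Venue is Referee=5.

5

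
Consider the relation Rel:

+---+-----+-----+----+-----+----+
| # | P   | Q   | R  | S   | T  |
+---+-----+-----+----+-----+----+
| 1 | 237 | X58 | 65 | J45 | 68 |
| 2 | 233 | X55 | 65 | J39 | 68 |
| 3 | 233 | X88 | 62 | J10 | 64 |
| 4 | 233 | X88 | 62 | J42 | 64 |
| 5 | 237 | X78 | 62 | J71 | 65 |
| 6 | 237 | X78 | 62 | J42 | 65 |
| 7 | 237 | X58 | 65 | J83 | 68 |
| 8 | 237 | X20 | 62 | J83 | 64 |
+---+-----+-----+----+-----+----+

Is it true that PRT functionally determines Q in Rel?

(P=237, R=65, T=68): rows 1, 7 → Q = X58, X58 ✓
(P=233, R=65, T=68): row 2 → Q = X55 ✓
(P=233, R=62, T=64): rows 3, 4 → Q = X88, X88 ✓
(P=237, R=62, T=65): rows 5, 6 → Q = X78, X78 ✓
(P=237, R=62, T=64): row 8 → Q = X20 ✓
Every PRT value is associated with a single Q value, so PRT -> Q holds.

Yes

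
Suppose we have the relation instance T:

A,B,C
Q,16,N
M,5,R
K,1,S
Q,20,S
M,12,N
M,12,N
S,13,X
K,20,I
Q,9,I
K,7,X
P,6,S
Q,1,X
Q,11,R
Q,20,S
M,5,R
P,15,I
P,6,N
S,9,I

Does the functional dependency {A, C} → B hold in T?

Yes

(A=Q, C=N): 1 row → B = 16 ✓
(A=M, C=R): 2 rows → B = 5, 5 ✓
(A=K, C=S): 1 row → B = 1 ✓
(A=Q, C=S): 2 rows → B = 20, 20 ✓
(A=M, C=N): 2 rows → B = 12, 12 ✓
(A=S, C=X): 1 row → B = 13 ✓
(A=K, C=I): 1 row → B = 20 ✓
(A=Q, C=I): 1 row → B = 9 ✓
(A=K, C=X): 1 row → B = 7 ✓
(A=P, C=S): 1 row → B = 6 ✓
(A=Q, C=X): 1 row → B = 1 ✓
(A=Q, C=R): 1 row → B = 11 ✓
(A=P, C=I): 1 row → B = 15 ✓
(A=P, C=N): 1 row → B = 6 ✓
(A=S, C=I): 1 row → B = 9 ✓
Every {A, C} value is associated with a single B value, so {A, C} → B holds.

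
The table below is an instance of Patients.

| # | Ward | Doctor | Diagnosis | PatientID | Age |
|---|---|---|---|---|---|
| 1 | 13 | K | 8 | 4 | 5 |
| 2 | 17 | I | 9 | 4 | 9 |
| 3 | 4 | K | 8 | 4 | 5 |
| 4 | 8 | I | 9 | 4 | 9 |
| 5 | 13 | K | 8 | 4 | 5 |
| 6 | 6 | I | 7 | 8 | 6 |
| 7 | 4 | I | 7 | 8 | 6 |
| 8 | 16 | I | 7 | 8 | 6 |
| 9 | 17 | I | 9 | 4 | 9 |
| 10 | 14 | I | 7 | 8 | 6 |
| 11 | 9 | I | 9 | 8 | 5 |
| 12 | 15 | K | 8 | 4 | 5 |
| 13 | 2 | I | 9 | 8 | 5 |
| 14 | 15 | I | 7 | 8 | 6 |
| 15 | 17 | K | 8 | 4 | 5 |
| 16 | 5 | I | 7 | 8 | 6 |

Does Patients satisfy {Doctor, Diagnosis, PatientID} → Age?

Yes

(Doctor=K, Diagnosis=8, PatientID=4): rows 1, 3, 5, 12, 15 → Age = 5, 5, 5, 5, 5 ✓
(Doctor=I, Diagnosis=9, PatientID=4): rows 2, 4, 9 → Age = 9, 9, 9 ✓
(Doctor=I, Diagnosis=7, PatientID=8): rows 6, 7, 8, 10, 14, 16 → Age = 6, 6, 6, 6, 6, 6 ✓
(Doctor=I, Diagnosis=9, PatientID=8): rows 11, 13 → Age = 5, 5 ✓
Every {Doctor, Diagnosis, PatientID} value is associated with a single Age value, so {Doctor, Diagnosis, PatientID} → Age holds.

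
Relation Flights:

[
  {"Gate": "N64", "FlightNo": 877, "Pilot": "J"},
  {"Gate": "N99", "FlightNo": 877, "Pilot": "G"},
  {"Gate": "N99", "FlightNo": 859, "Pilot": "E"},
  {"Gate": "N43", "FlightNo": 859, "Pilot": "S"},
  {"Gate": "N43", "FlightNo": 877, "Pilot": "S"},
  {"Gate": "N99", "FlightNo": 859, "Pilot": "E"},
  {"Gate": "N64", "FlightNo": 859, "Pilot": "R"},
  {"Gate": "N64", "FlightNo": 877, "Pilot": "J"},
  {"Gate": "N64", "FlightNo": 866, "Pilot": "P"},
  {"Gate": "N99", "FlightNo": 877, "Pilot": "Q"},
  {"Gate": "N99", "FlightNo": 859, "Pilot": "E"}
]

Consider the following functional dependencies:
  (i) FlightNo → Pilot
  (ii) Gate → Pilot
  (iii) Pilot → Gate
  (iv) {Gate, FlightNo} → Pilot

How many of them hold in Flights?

(i) FlightNo → Pilot: FlightNo=877: 5 rows → Pilot takes values {J, G, S, Q} — violation; FlightNo=859: 5 rows → Pilot takes values {E, S, R} — violation — fails.
(ii) Gate → Pilot: Gate=N64: 4 rows → Pilot takes values {J, R, P} — violation; Gate=N99: 5 rows → Pilot takes values {G, E, Q} — violation — fails.
(iii) Pilot → Gate: every LHS value maps to a single RHS value — holds.
(iv) {Gate, FlightNo} → Pilot: (Gate=N99, FlightNo=877): 2 rows → Pilot takes values {G, Q} — violation — fails.
1 of the 4 dependencies holds.

1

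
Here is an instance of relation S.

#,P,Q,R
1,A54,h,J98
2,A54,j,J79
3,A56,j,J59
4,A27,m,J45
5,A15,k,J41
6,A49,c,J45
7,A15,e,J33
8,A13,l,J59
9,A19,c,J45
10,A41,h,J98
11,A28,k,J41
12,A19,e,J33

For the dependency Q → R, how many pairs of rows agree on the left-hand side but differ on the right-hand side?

Q=h: all 2 rows agree on R — 0 pairs.
Q=j: violating pairs (2,3) — 1 pair.
Q=k: all 2 rows agree on R — 0 pairs.
Q=c: all 2 rows agree on R — 0 pairs.
Q=e: all 2 rows agree on R — 0 pairs.

1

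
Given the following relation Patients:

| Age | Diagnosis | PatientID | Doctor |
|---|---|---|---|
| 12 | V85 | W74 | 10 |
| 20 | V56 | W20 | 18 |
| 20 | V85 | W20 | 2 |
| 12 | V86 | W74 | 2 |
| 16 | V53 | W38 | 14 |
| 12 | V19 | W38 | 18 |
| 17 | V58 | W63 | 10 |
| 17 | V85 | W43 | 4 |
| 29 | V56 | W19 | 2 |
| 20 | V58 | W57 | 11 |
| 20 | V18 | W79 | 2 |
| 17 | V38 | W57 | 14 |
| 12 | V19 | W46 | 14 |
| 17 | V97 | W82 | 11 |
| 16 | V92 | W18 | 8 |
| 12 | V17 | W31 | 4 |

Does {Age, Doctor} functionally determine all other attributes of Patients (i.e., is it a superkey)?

No

Two distinct rows share (Age=20, Doctor=2), so {Age, Doctor} does not determine every attribute — not a superkey.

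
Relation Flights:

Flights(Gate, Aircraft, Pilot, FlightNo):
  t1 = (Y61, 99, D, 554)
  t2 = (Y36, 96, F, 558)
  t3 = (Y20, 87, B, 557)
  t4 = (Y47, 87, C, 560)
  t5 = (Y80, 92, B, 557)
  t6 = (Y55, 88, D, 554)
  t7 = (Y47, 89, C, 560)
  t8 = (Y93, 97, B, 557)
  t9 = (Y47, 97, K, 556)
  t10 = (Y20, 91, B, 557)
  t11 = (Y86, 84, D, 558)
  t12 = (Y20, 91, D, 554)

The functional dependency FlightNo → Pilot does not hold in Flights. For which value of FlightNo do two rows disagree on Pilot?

558

FlightNo=554: rows 1, 6, 12 → Pilot = D, D, D ✓
FlightNo=558: rows 2, 11 → Pilot takes values {F, D} — violation
FlightNo=557: rows 3, 5, 8, 10 → Pilot = B, B, B, B ✓
FlightNo=560: rows 4, 7 → Pilot = C, C ✓
FlightNo=556: row 9 → Pilot = K ✓
The only FlightNo value with inconsistent Pilot is FlightNo=558.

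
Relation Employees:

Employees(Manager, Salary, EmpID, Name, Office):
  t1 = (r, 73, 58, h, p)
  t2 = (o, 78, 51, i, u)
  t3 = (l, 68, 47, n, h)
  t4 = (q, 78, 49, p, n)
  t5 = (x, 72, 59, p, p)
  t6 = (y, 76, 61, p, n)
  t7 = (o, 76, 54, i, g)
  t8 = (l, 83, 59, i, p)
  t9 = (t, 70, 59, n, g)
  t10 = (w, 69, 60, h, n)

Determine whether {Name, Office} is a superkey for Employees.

Rows 4 and 6 have the same {Name, Office} value (Name=p, Office=n) but are distinct tuples, so {Name, Office} does not determine every attribute — not a superkey.

No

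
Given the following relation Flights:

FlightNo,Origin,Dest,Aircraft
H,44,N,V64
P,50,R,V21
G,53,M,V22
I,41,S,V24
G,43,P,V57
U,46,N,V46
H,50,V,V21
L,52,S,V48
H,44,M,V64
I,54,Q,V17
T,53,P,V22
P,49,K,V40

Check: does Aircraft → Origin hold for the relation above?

Aircraft=V64: 2 rows → Origin = 44, 44 ✓
Aircraft=V21: 2 rows → Origin = 50, 50 ✓
Aircraft=V22: 2 rows → Origin = 53, 53 ✓
Aircraft=V24: 1 row → Origin = 41 ✓
Aircraft=V57: 1 row → Origin = 43 ✓
Aircraft=V46: 1 row → Origin = 46 ✓
Aircraft=V48: 1 row → Origin = 52 ✓
Aircraft=V17: 1 row → Origin = 54 ✓
Aircraft=V40: 1 row → Origin = 49 ✓
Every Aircraft value is associated with a single Origin value, so Aircraft → Origin holds.

Yes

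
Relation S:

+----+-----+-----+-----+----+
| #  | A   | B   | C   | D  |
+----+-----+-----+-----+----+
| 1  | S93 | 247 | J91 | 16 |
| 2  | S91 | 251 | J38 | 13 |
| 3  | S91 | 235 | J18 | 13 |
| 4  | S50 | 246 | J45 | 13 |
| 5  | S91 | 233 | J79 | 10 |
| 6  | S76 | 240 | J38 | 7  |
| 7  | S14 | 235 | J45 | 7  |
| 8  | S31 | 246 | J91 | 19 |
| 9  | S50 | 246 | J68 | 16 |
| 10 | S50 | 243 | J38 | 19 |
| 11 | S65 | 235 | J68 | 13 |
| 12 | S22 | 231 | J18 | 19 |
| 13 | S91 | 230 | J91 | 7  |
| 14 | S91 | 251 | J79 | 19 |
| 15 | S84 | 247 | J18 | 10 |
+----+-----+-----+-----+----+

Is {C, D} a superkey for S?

Yes

All 15 rows have distinct {C, D} values, so {C, D} → (all attributes) holds and {C, D} is a superkey.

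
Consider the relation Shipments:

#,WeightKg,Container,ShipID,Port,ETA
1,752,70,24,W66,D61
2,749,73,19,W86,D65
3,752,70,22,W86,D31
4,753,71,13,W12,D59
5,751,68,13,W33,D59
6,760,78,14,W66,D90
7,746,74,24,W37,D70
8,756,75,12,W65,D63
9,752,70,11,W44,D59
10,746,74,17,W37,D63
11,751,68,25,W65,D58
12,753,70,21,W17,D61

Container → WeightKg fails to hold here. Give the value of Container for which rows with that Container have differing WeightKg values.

70

Container=70: rows 1, 3, 9, 12 → WeightKg takes values {752, 753} — violation
Container=73: row 2 → WeightKg = 749 ✓
Container=71: row 4 → WeightKg = 753 ✓
Container=68: rows 5, 11 → WeightKg = 751, 751 ✓
Container=78: row 6 → WeightKg = 760 ✓
Container=74: rows 7, 10 → WeightKg = 746, 746 ✓
Container=75: row 8 → WeightKg = 756 ✓
The only Container value with inconsistent WeightKg is Container=70.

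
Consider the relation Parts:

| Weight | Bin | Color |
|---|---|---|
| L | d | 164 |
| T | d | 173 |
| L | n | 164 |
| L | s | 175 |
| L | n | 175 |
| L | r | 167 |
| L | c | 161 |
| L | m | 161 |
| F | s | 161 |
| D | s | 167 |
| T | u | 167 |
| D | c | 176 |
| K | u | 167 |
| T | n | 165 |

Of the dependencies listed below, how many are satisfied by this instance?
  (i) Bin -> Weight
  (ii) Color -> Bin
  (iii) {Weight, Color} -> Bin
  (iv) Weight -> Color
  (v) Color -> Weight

0

(i) Bin -> Weight: Bin=d: 2 rows → Weight takes values {L, T} — violation; Bin=n: 3 rows → Weight takes values {L, T} — violation; Bin=s: 3 rows → Weight takes values {L, F, D} — violation; Bin=c: 2 rows → Weight takes values {L, D} — violation; Bin=u: 2 rows → Weight takes values {T, K} — violation — fails.
(ii) Color -> Bin: Color=164: 2 rows → Bin takes values {d, n} — violation; Color=175: 2 rows → Bin takes values {s, n} — violation; Color=167: 4 rows → Bin takes values {r, s, u} — violation; Color=161: 3 rows → Bin takes values {c, m, s} — violation — fails.
(iii) {Weight, Color} -> Bin: (Weight=L, Color=164): 2 rows → Bin takes values {d, n} — violation; (Weight=L, Color=175): 2 rows → Bin takes values {s, n} — violation; (Weight=L, Color=161): 2 rows → Bin takes values {c, m} — violation — fails.
(iv) Weight -> Color: Weight=L: 7 rows → Color takes values {164, 175, 167, 161} — violation; Weight=T: 3 rows → Color takes values {173, 167, 165} — violation; Weight=D: 2 rows → Color takes values {167, 176} — violation — fails.
(v) Color -> Weight: Color=167: 4 rows → Weight takes values {L, D, T, K} — violation; Color=161: 3 rows → Weight takes values {L, F} — violation — fails.
None of the 5 dependencies hold.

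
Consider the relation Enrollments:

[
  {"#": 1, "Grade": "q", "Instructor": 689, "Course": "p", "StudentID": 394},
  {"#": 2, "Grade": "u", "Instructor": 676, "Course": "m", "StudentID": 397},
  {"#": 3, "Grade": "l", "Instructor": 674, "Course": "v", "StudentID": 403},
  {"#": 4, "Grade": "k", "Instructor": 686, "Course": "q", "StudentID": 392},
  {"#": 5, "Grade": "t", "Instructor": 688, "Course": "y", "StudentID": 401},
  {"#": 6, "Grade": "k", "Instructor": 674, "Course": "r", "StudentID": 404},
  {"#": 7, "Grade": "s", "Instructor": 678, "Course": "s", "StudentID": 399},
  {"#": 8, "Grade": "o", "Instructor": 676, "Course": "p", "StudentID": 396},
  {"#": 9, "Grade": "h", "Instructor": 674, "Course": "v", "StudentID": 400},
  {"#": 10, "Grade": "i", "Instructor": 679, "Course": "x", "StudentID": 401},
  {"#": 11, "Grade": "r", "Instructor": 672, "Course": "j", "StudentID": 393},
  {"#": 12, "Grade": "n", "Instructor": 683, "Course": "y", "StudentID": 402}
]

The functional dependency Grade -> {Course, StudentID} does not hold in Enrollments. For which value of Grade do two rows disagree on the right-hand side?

k

Grade=q: row 1 → {Course,StudentID} = (p, 394) ✓
Grade=u: row 2 → {Course,StudentID} = (m, 397) ✓
Grade=l: row 3 → {Course,StudentID} = (v, 403) ✓
Grade=k: rows 4, 6 → {Course,StudentID} takes values {(q, 392), (r, 404)} — violation
Grade=t: row 5 → {Course,StudentID} = (y, 401) ✓
Grade=s: row 7 → {Course,StudentID} = (s, 399) ✓
Grade=o: row 8 → {Course,StudentID} = (p, 396) ✓
Grade=h: row 9 → {Course,StudentID} = (v, 400) ✓
Grade=i: row 10 → {Course,StudentID} = (x, 401) ✓
Grade=r: row 11 → {Course,StudentID} = (j, 393) ✓
Grade=n: row 12 → {Course,StudentID} = (y, 402) ✓
The only Grade value with inconsistent RHS is Grade=k.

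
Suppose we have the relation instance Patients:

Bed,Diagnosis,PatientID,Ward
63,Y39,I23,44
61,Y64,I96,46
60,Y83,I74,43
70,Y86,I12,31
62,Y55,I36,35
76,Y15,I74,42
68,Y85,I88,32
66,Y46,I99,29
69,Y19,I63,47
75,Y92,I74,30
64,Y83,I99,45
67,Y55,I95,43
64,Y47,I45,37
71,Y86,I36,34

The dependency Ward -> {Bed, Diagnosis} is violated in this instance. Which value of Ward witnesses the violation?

43

Ward=44: 1 row → {Bed,Diagnosis} = (63, Y39) ✓
Ward=46: 1 row → {Bed,Diagnosis} = (61, Y64) ✓
Ward=43: 2 rows → {Bed,Diagnosis} takes values {(60, Y83), (67, Y55)} — violation
Ward=31: 1 row → {Bed,Diagnosis} = (70, Y86) ✓
Ward=35: 1 row → {Bed,Diagnosis} = (62, Y55) ✓
Ward=42: 1 row → {Bed,Diagnosis} = (76, Y15) ✓
Ward=32: 1 row → {Bed,Diagnosis} = (68, Y85) ✓
Ward=29: 1 row → {Bed,Diagnosis} = (66, Y46) ✓
Ward=47: 1 row → {Bed,Diagnosis} = (69, Y19) ✓
Ward=30: 1 row → {Bed,Diagnosis} = (75, Y92) ✓
Ward=45: 1 row → {Bed,Diagnosis} = (64, Y83) ✓
Ward=37: 1 row → {Bed,Diagnosis} = (64, Y47) ✓
Ward=34: 1 row → {Bed,Diagnosis} = (71, Y86) ✓
The only Ward value with inconsistent RHS is Ward=43.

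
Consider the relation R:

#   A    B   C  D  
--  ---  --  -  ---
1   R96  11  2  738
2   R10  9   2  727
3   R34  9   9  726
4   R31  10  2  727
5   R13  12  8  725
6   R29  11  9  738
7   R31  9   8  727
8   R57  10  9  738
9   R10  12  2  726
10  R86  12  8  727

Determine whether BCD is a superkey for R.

All 10 rows have distinct BCD values, so BCD → (all attributes) holds and BCD is a superkey.

Yes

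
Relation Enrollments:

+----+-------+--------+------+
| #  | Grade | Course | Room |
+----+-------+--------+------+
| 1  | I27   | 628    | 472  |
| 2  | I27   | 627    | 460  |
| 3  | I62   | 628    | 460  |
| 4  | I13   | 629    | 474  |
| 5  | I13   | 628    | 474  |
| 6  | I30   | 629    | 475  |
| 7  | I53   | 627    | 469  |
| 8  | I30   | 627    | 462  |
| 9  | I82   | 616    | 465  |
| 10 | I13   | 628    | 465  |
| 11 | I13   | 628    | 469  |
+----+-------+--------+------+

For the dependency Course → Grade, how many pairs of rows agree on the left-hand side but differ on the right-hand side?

Course=628: violating pairs (1,3), (1,5), (1,10), (1,11), (3,5), (3,10), (3,11) — 7 pairs.
Course=627: violating pairs (2,7), (2,8), (7,8) — 3 pairs.
Course=629: violating pairs (4,6) — 1 pair.

11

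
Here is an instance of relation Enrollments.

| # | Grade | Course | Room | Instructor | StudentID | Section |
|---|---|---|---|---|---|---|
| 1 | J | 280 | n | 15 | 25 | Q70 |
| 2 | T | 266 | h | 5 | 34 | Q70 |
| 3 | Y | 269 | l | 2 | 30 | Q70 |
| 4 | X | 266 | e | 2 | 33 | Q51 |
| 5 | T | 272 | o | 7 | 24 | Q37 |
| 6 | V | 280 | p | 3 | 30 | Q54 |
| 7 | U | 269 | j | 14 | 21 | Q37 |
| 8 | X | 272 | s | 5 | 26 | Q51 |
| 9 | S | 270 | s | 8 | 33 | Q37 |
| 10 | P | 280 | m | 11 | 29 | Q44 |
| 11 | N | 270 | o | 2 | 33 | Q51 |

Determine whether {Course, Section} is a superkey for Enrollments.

Yes

All 11 rows have distinct {Course, Section} values, so {Course, Section} → (all attributes) holds and {Course, Section} is a superkey.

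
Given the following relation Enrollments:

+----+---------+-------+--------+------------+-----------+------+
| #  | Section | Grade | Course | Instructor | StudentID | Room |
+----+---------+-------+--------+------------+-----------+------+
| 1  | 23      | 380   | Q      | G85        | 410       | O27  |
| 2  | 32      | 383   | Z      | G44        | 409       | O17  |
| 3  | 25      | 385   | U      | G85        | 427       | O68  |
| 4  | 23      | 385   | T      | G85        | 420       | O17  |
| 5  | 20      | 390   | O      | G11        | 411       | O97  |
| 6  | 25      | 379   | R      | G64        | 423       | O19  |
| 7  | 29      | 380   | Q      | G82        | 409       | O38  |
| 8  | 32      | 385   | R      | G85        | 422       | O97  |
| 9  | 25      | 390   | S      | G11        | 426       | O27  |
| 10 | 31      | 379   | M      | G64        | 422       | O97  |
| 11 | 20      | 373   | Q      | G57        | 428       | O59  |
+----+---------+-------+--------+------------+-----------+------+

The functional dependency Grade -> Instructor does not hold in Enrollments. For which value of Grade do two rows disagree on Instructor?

380

Grade=380: rows 1, 7 → Instructor takes values {G85, G82} — violation
Grade=383: row 2 → Instructor = G44 ✓
Grade=385: rows 3, 4, 8 → Instructor = G85, G85, G85 ✓
Grade=390: rows 5, 9 → Instructor = G11, G11 ✓
Grade=379: rows 6, 10 → Instructor = G64, G64 ✓
Grade=373: row 11 → Instructor = G57 ✓
The only Grade value with inconsistent Instructor is Grade=380.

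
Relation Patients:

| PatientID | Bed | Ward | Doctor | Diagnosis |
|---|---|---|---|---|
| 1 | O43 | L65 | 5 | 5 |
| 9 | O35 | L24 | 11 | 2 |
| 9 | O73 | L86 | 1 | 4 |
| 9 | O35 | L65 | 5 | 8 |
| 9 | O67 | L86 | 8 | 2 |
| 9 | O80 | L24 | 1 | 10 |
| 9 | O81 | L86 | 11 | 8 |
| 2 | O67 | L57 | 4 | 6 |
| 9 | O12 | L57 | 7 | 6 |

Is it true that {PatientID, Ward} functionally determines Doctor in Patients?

(PatientID=1, Ward=L65): 1 row → Doctor = 5 ✓
(PatientID=9, Ward=L24): 2 rows → Doctor takes values {11, 1} — violation
(PatientID=9, Ward=L86): 3 rows → Doctor takes values {1, 8, 11} — violation
(PatientID=9, Ward=L65): 1 row → Doctor = 5 ✓
(PatientID=2, Ward=L57): 1 row → Doctor = 4 ✓
(PatientID=9, Ward=L57): 1 row → Doctor = 7 ✓
Two rows agree on {PatientID, Ward} but differ on Doctor, so {PatientID, Ward} → Doctor does not hold.

No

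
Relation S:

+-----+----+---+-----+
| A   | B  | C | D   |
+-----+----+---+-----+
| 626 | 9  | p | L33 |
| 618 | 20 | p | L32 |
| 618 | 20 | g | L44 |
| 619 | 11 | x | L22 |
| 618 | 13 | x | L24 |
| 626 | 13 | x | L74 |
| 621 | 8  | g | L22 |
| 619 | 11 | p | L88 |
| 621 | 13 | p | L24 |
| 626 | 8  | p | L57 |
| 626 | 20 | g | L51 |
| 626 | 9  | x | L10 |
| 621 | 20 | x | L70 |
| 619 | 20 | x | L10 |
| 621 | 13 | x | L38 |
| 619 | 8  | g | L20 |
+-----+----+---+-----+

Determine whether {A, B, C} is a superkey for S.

All 16 rows have distinct {A, B, C} values, so {A, B, C} → (all attributes) holds and {A, B, C} is a superkey.

Yes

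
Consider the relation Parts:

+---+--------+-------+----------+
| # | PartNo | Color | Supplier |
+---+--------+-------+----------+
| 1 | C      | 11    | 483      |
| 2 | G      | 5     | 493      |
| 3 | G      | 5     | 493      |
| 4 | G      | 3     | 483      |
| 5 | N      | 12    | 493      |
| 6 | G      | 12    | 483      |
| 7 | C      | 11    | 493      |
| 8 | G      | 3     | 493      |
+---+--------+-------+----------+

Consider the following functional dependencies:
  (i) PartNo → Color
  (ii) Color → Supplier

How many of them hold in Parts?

0

(i) PartNo → Color: PartNo=G: rows 2, 3, 4, 6, 8 → Color takes values {5, 3, 12} — violation — fails.
(ii) Color → Supplier: Color=11: rows 1, 7 → Supplier takes values {483, 493} — violation; Color=3: rows 4, 8 → Supplier takes values {483, 493} — violation; Color=12: rows 5, 6 → Supplier takes values {493, 483} — violation — fails.
None of the 2 dependencies hold.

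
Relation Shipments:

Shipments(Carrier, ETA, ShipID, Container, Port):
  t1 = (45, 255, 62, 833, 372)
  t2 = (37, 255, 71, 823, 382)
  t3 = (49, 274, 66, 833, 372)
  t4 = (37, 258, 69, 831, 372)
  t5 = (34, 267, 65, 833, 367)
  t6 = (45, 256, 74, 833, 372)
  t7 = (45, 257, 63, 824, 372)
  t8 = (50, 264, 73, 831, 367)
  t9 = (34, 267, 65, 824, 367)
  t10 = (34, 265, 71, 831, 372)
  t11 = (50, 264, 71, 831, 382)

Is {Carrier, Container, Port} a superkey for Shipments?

Rows 1 and 6 have the same {Carrier, Container, Port} value (Carrier=45, Container=833, Port=372) but are distinct tuples, so {Carrier, Container, Port} does not determine every attribute — not a superkey.

No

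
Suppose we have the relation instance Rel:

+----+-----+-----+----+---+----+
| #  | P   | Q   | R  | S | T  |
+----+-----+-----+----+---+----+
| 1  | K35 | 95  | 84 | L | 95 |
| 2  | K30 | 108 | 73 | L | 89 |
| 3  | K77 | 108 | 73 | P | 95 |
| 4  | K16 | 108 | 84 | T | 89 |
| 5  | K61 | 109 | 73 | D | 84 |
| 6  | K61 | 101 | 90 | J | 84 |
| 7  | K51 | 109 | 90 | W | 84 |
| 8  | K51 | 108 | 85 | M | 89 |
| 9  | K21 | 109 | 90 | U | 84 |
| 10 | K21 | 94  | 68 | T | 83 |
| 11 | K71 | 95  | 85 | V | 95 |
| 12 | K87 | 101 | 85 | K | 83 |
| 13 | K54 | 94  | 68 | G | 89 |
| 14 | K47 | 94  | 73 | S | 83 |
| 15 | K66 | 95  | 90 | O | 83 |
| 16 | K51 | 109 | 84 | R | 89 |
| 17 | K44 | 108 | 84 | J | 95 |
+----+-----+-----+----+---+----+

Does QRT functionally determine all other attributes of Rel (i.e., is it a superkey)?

Rows 7 and 9 have the same QRT value (Q=109, R=90, T=84) but are distinct tuples, so QRT does not determine every attribute — not a superkey.

No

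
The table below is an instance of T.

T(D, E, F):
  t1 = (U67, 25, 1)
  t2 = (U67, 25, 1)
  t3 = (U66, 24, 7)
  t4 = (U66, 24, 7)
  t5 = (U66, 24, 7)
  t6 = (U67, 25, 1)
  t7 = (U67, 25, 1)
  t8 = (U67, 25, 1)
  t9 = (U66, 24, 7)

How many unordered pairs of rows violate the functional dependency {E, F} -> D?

0

(E=25, F=1): all 5 rows agree on D — 0 pairs.
(E=24, F=7): all 4 rows agree on D — 0 pairs.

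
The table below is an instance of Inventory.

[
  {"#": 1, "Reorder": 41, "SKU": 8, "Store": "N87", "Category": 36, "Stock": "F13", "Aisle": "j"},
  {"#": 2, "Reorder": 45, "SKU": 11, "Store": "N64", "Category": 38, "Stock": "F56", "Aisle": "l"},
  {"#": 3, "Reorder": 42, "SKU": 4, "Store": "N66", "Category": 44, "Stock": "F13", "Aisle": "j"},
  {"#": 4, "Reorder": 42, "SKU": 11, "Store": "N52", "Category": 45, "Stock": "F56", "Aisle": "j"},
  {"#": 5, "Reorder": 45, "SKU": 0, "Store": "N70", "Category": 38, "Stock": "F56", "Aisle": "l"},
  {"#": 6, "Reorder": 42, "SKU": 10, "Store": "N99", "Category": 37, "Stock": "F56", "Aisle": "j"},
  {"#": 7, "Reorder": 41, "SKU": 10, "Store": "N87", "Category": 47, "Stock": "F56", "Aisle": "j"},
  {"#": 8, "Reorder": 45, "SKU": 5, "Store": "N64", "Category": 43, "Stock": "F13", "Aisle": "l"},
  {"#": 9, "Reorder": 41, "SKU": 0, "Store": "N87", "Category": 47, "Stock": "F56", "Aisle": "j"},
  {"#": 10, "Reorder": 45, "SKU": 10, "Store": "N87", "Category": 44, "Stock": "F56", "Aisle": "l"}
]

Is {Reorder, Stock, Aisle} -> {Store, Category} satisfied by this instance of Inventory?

No

(Reorder=41, Stock=F13, Aisle=j): row 1 → {Store,Category} = (N87, 36) ✓
(Reorder=45, Stock=F56, Aisle=l): rows 2, 5, 10 → {Store,Category} takes values {(N64, 38), (N70, 38), (N87, 44)} — violation
(Reorder=42, Stock=F13, Aisle=j): row 3 → {Store,Category} = (N66, 44) ✓
(Reorder=42, Stock=F56, Aisle=j): rows 4, 6 → {Store,Category} takes values {(N52, 45), (N99, 37)} — violation
(Reorder=41, Stock=F56, Aisle=j): rows 7, 9 → {Store,Category} = (N87, 47), (N87, 47) ✓
(Reorder=45, Stock=F13, Aisle=l): row 8 → {Store,Category} = (N64, 43) ✓
Two rows agree on {Reorder, Stock, Aisle} but differ on {Store, Category}, so {Reorder, Stock, Aisle} -> {Store, Category} does not hold.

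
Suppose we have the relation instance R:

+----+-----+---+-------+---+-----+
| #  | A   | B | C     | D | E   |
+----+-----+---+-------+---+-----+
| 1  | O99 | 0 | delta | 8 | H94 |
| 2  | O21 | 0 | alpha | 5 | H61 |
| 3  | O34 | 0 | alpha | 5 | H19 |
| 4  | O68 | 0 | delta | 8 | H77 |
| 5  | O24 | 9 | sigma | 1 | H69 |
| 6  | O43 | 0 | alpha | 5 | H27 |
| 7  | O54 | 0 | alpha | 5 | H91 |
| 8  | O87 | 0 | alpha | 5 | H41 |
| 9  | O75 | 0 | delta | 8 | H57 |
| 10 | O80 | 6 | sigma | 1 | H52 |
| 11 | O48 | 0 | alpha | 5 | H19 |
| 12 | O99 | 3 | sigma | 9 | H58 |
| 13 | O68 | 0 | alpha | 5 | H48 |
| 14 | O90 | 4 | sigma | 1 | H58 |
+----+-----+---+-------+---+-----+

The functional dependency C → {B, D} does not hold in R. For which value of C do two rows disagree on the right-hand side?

sigma

C=delta: rows 1, 4, 9 → {B,D} = (0, 8), (0, 8), (0, 8) ✓
C=alpha: rows 2, 3, 6, 7, 8, 11, 13 → {B,D} = (0, 5), (0, 5), (0, 5), (0, 5), (0, 5), (0, 5), (0, 5) ✓
C=sigma: rows 5, 10, 12, 14 → {B,D} takes values {(9, 1), (6, 1), (3, 9), (4, 1)} — violation
The only C value with inconsistent RHS is C=sigma.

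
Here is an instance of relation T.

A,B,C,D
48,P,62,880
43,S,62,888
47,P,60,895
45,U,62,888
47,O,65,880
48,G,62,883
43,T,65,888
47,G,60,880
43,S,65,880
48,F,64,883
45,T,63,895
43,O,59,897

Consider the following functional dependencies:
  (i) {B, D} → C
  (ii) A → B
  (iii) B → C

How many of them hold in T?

(i) {B, D} → C: every LHS value maps to a single RHS value — holds.
(ii) A → B: A=48: 3 rows → B takes values {P, G, F} — violation; A=43: 4 rows → B takes values {S, T, O} — violation; A=47: 3 rows → B takes values {P, O, G} — violation; A=45: 2 rows → B takes values {U, T} — violation — fails.
(iii) B → C: B=P: 2 rows → C takes values {62, 60} — violation; B=S: 2 rows → C takes values {62, 65} — violation; B=O: 2 rows → C takes values {65, 59} — violation; B=G: 2 rows → C takes values {62, 60} — violation; B=T: 2 rows → C takes values {65, 63} — violation — fails.
1 of the 3 dependencies holds.

1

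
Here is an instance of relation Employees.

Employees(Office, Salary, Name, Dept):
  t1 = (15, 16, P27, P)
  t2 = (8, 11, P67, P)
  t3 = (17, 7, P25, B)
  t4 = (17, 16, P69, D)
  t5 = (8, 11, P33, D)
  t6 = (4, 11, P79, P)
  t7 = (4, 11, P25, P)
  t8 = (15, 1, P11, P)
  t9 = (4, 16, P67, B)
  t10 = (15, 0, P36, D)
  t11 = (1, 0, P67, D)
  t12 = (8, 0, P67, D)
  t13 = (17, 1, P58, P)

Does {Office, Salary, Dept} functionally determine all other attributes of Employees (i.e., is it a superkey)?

No

Rows 6 and 7 have the same {Office, Salary, Dept} value (Office=4, Salary=11, Dept=P) but are distinct tuples, so {Office, Salary, Dept} does not determine every attribute — not a superkey.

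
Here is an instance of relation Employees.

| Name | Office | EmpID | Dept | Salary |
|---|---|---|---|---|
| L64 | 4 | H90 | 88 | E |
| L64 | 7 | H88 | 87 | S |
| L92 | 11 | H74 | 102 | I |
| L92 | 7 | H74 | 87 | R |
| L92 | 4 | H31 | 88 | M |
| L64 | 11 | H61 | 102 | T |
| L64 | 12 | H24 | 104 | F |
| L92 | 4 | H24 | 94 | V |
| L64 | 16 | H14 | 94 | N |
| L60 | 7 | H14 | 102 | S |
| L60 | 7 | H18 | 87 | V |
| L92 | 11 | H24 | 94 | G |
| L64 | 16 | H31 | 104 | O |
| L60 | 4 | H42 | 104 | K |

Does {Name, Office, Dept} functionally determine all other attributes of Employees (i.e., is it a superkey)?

All 14 rows have distinct {Name, Office, Dept} values, so {Name, Office, Dept} → (all attributes) holds and {Name, Office, Dept} is a superkey.

Yes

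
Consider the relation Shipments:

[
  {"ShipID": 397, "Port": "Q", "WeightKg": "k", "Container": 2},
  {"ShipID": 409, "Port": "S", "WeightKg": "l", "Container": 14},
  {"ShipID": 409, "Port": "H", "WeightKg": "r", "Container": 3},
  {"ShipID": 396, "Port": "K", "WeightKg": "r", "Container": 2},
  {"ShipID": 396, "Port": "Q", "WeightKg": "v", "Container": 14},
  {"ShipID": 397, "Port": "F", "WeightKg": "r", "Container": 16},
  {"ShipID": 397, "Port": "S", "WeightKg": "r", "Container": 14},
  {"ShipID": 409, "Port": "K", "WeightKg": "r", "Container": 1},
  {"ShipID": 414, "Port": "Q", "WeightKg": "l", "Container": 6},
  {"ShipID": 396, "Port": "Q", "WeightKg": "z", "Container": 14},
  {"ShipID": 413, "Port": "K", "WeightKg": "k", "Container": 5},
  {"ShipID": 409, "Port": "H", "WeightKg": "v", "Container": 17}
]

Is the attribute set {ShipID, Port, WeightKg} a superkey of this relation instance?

Yes

All 12 rows have distinct {ShipID, Port, WeightKg} values, so {ShipID, Port, WeightKg} → (all attributes) holds and {ShipID, Port, WeightKg} is a superkey.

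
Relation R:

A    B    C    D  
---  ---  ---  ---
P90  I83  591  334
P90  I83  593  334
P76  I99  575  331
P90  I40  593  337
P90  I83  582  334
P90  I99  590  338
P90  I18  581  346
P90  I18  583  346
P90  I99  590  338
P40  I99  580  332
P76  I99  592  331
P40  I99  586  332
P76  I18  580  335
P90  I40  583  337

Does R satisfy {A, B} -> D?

(A=P90, B=I83): 3 rows → D = 334, 334, 334 ✓
(A=P76, B=I99): 2 rows → D = 331, 331 ✓
(A=P90, B=I40): 2 rows → D = 337, 337 ✓
(A=P90, B=I99): 2 rows → D = 338, 338 ✓
(A=P90, B=I18): 2 rows → D = 346, 346 ✓
(A=P40, B=I99): 2 rows → D = 332, 332 ✓
(A=P76, B=I18): 1 row → D = 335 ✓
Every {A, B} value is associated with a single D value, so {A, B} -> D holds.

Yes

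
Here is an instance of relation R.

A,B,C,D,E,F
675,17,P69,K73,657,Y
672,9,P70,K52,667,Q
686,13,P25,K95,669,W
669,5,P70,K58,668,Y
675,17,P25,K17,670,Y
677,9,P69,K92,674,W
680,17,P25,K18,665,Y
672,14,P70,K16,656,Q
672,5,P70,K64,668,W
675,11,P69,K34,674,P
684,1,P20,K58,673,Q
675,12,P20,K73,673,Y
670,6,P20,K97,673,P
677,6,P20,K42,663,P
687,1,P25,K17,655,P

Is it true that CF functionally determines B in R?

(C=P69, F=Y): 1 row → B = 17 ✓
(C=P70, F=Q): 2 rows → B takes values {9, 14} — violation
(C=P25, F=W): 1 row → B = 13 ✓
(C=P70, F=Y): 1 row → B = 5 ✓
(C=P25, F=Y): 2 rows → B = 17, 17 ✓
(C=P69, F=W): 1 row → B = 9 ✓
(C=P70, F=W): 1 row → B = 5 ✓
(C=P69, F=P): 1 row → B = 11 ✓
(C=P20, F=Q): 1 row → B = 1 ✓
(C=P20, F=Y): 1 row → B = 12 ✓
(C=P20, F=P): 2 rows → B = 6, 6 ✓
(C=P25, F=P): 1 row → B = 1 ✓
Two rows agree on CF but differ on B, so CF → B does not hold.

No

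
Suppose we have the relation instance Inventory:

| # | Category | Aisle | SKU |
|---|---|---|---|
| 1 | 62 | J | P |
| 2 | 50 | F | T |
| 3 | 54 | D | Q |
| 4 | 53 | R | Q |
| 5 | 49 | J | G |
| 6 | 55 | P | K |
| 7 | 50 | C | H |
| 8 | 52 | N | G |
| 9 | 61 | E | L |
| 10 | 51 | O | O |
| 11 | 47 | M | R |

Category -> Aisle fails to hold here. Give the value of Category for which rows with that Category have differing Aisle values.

Category=62: row 1 → Aisle = J ✓
Category=50: rows 2, 7 → Aisle takes values {F, C} — violation
Category=54: row 3 → Aisle = D ✓
Category=53: row 4 → Aisle = R ✓
Category=49: row 5 → Aisle = J ✓
Category=55: row 6 → Aisle = P ✓
Category=52: row 8 → Aisle = N ✓
Category=61: row 9 → Aisle = E ✓
Category=51: row 10 → Aisle = O ✓
Category=47: row 11 → Aisle = M ✓
The only Category value with inconsistent Aisle is Category=50.

50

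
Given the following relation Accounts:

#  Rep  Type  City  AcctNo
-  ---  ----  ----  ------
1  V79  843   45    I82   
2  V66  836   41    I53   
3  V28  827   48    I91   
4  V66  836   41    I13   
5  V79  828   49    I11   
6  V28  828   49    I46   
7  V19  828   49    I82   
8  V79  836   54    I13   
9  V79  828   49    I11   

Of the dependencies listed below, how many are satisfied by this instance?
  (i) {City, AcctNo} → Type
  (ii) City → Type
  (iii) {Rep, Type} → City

(i) {City, AcctNo} → Type: every LHS value maps to a single RHS value — holds.
(ii) City → Type: every LHS value maps to a single RHS value — holds.
(iii) {Rep, Type} → City: every LHS value maps to a single RHS value — holds.
3 of the 3 dependencies hold.

3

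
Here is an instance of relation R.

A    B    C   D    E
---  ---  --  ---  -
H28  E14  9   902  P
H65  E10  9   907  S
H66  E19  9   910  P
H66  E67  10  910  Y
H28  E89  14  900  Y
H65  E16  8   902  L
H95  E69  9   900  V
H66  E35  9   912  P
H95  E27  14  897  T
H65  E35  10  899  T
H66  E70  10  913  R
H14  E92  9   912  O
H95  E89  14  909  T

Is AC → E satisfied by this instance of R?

No

(A=H28, C=9): 1 row → E = P ✓
(A=H65, C=9): 1 row → E = S ✓
(A=H66, C=9): 2 rows → E = P, P ✓
(A=H66, C=10): 2 rows → E takes values {Y, R} — violation
(A=H28, C=14): 1 row → E = Y ✓
(A=H65, C=8): 1 row → E = L ✓
(A=H95, C=9): 1 row → E = V ✓
(A=H95, C=14): 2 rows → E = T, T ✓
(A=H65, C=10): 1 row → E = T ✓
(A=H14, C=9): 1 row → E = O ✓
Two rows agree on AC but differ on E, so AC → E does not hold.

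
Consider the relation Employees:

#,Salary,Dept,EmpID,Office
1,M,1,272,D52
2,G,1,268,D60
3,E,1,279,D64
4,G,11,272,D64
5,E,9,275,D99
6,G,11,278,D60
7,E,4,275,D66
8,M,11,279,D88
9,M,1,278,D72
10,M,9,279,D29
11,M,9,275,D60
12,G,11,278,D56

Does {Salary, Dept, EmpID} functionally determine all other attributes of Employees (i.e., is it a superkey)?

Rows 6 and 12 have the same {Salary, Dept, EmpID} value (Salary=G, Dept=11, EmpID=278) but are distinct tuples, so {Salary, Dept, EmpID} does not determine every attribute — not a superkey.

No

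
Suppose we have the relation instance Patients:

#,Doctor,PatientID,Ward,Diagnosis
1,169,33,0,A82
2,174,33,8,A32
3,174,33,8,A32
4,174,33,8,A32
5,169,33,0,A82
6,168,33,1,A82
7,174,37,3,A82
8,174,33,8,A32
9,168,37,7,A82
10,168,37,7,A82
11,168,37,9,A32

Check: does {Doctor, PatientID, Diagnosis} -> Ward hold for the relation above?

Yes

(Doctor=169, PatientID=33, Diagnosis=A82): rows 1, 5 → Ward = 0, 0 ✓
(Doctor=174, PatientID=33, Diagnosis=A32): rows 2, 3, 4, 8 → Ward = 8, 8, 8, 8 ✓
(Doctor=168, PatientID=33, Diagnosis=A82): row 6 → Ward = 1 ✓
(Doctor=174, PatientID=37, Diagnosis=A82): row 7 → Ward = 3 ✓
(Doctor=168, PatientID=37, Diagnosis=A82): rows 9, 10 → Ward = 7, 7 ✓
(Doctor=168, PatientID=37, Diagnosis=A32): row 11 → Ward = 9 ✓
Every {Doctor, PatientID, Diagnosis} value is associated with a single Ward value, so {Doctor, PatientID, Diagnosis} -> Ward holds.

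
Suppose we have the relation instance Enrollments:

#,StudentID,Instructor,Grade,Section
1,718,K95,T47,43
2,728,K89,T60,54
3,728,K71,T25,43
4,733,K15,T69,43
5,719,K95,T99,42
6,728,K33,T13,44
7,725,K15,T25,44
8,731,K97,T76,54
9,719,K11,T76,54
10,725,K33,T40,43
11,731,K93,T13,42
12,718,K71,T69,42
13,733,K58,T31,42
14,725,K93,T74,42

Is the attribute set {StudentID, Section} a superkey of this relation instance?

Yes

All 14 rows have distinct {StudentID, Section} values, so {StudentID, Section} → (all attributes) holds and {StudentID, Section} is a superkey.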